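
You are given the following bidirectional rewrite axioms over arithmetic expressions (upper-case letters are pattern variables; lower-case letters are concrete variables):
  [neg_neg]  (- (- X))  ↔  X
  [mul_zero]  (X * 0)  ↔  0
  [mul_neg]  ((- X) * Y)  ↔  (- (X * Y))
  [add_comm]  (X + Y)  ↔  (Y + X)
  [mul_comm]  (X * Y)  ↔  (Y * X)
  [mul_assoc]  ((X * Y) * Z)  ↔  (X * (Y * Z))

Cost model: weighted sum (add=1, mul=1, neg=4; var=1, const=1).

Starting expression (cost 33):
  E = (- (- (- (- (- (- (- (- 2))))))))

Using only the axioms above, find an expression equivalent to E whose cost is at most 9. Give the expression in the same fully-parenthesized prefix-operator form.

(1) (- (- (- (- (- 2)))))  =[neg_neg →]=  (- (- (- 2)))    ⊢ (- (- (- (- (- (- 2))))))
(2) (- (- (- 2)))  =[neg_neg →]=  (- 2)    ⊢ (- (- (- (- 2))))
(3) (- (- (- (- 2))))  =[neg_neg →]=  (- (- 2))    ⊢ cost 9, within 9

(- (- 2))   [cost 9]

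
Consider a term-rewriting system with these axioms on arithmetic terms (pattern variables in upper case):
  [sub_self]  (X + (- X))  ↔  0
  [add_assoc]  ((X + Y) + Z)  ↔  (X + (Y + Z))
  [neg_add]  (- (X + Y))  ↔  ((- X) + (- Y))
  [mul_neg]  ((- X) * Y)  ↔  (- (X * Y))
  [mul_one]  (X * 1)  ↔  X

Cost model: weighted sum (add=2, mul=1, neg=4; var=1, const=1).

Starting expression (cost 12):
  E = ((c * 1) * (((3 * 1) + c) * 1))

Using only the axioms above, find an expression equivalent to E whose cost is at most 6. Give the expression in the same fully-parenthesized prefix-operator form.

(c * (3 + c))   [cost 6]

1. [mul_one →] (((3 * 1) + c) * 1)  →  ((3 * 1) + c);  E = ((c * 1) * ((3 * 1) + c))
2. [mul_one →] (c * 1)  →  c;  E = (c * ((3 * 1) + c))
3. [mul_one →] (3 * 1)  →  3;  cost 6 ≤ 6, done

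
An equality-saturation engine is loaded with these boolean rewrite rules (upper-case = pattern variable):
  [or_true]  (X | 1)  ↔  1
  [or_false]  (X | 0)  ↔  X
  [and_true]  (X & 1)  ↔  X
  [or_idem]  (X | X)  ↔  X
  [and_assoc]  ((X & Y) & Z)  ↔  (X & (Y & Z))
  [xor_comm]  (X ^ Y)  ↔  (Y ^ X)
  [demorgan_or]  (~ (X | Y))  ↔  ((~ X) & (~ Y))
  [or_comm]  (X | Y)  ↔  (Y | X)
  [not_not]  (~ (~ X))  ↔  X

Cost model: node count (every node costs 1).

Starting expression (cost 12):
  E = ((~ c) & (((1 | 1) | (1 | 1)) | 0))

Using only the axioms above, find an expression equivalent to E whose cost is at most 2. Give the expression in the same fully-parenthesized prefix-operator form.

(~ c)   [cost 2]

1. [or_idem →] ((1 | 1) | (1 | 1))  →  (1 | 1);  E = ((~ c) & ((1 | 1) | 0))
2. [or_false →] ((1 | 1) | 0)  →  (1 | 1);  E = ((~ c) & (1 | 1))
3. [or_idem →] (1 | 1)  →  1;  E = ((~ c) & 1)
4. [and_true →] ((~ c) & 1)  →  (~ c);  cost 2 ≤ 2, done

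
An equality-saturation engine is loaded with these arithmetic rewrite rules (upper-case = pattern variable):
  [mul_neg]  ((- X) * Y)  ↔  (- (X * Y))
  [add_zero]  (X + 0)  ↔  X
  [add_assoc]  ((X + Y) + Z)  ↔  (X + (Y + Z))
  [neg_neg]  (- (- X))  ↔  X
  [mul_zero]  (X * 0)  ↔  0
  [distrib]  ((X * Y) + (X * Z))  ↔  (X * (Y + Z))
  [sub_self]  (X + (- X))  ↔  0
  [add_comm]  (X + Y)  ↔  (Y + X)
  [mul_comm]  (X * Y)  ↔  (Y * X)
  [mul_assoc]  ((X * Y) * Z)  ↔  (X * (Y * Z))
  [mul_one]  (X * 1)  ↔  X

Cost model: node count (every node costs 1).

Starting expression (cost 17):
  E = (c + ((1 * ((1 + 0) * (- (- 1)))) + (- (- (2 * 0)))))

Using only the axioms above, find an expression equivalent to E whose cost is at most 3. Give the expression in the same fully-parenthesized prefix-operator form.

(c + 1)   [cost 3]

(1) (- (- 1))  =[neg_neg →]=  1    ⊢ (c + ((1 * ((1 + 0) * 1)) + (- (- (2 * 0)))))
(2) (- (- (2 * 0)))  =[neg_neg →]=  (2 * 0)    ⊢ (c + ((1 * ((1 + 0) * 1)) + (2 * 0)))
(3) ((1 + 0) * 1)  =[mul_comm →]=  (1 * (1 + 0))    ⊢ (c + ((1 * (1 * (1 + 0))) + (2 * 0)))
(4) (2 * 0)  =[mul_zero →]=  0    ⊢ (c + ((1 * (1 * (1 + 0))) + 0))
(5) (1 + 0)  =[add_zero →]=  1    ⊢ (c + ((1 * (1 * 1)) + 0))
(6) (1 * 1)  =[mul_one →]=  1    ⊢ (c + ((1 * 1) + 0))
(7) (1 * 1)  =[mul_one →]=  1    ⊢ (c + (1 + 0))
(8) (1 + 0)  =[add_zero →]=  1    ⊢ cost 3, within 3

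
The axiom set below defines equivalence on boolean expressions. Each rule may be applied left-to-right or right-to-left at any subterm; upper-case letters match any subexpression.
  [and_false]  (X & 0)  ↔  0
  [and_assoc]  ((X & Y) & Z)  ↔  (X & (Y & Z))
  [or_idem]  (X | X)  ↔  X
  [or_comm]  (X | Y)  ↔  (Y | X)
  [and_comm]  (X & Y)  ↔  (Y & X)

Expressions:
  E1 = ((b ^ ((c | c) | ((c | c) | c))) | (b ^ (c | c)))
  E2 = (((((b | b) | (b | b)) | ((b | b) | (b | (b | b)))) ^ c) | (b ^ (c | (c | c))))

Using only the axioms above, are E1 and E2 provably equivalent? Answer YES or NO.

YES

1. [or_idem →] (c | c)  →  c;  E1 = ((b ^ ((c | c) | (c | c))) | (b ^ (c | c)))
2. [or_idem →] ((c | c) | (c | c))  →  (c | c);  E1 = ((b ^ (c | c)) | (b ^ (c | c)))
3. [or_idem →] (c | c)  →  c;  E1 = ((b ^ c) | (b ^ (c | c)))
4. [or_idem →] (c | c)  →  c;  E1 = ((b ^ c) | (b ^ c))
5. [or_idem ←] b  →  (b | b);  E1 = (((b | b) ^ c) | (b ^ c))
6. [or_idem ←] (b | b)  →  ((b | b) | (b | b));  E1 = ((((b | b) | (b | b)) ^ c) | (b ^ c))
7. [or_idem ←] c  →  (c | c);  E1 = ((((b | b) | (b | b)) ^ c) | (b ^ (c | c)))
8. [or_idem ←] c  →  (c | c);  E1 = ((((b | b) | (b | b)) ^ c) | (b ^ (c | (c | c))))
9. [or_idem ←] (b | b)  →  ((b | b) | (b | b));  E1 = ((((b | b) | ((b | b) | (b | b))) ^ c) | (b ^ (c | (c | c))))
10. [or_idem ←] (b | b)  →  ((b | b) | (b | b));  E1 = (((((b | b) | (b | b)) | ((b | b) | (b | b))) ^ c) | (b ^ (c | (c | c))))
11. [or_idem ←] b  →  (b | b);  this is E2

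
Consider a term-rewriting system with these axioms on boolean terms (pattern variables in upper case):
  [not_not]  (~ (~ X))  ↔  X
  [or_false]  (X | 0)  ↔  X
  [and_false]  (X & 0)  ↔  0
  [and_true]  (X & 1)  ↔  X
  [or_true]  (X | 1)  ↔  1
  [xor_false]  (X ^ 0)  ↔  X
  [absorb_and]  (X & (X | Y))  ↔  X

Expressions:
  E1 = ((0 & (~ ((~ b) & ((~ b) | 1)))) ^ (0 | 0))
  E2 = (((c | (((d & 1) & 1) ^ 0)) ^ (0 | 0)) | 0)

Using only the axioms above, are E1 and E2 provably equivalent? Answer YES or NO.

All listed rules preserve value, hence provable equivalence implies equal values everywhere; look for a separating assignment.
b=0, c=0, d=1 gives E1 ↦ 0, E2 ↦ 1; values differ ⇒ not provably equivalent.

NO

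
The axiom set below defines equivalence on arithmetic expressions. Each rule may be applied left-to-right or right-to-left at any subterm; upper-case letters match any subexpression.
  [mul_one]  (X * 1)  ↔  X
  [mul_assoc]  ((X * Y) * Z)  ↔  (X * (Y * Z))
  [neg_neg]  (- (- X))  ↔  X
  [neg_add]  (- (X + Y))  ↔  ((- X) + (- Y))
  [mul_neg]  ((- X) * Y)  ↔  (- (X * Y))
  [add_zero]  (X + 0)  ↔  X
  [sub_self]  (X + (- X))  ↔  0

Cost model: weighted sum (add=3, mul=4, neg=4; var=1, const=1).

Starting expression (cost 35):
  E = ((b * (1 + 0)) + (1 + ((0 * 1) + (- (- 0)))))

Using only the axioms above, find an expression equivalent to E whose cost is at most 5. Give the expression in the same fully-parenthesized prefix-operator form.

(b + 1)   [cost 5]

step 1: neg_neg (→) rewrites (- (- 0)) into 0, now ((b * (1 + 0)) + (1 + ((0 * 1) + 0)))
step 2: add_zero (→) rewrites ((0 * 1) + 0) into (0 * 1), now ((b * (1 + 0)) + (1 + (0 * 1)))
step 3: mul_one (→) rewrites (0 * 1) into 0, now ((b * (1 + 0)) + (1 + 0))
step 4: add_zero (→) rewrites (1 + 0) into 1, now ((b * 1) + (1 + 0))
step 5: mul_one (→) rewrites (b * 1) into b, now (b + (1 + 0))
step 6: add_zero (→) rewrites (1 + 0) into 1, reaching cost 5 (bound 5)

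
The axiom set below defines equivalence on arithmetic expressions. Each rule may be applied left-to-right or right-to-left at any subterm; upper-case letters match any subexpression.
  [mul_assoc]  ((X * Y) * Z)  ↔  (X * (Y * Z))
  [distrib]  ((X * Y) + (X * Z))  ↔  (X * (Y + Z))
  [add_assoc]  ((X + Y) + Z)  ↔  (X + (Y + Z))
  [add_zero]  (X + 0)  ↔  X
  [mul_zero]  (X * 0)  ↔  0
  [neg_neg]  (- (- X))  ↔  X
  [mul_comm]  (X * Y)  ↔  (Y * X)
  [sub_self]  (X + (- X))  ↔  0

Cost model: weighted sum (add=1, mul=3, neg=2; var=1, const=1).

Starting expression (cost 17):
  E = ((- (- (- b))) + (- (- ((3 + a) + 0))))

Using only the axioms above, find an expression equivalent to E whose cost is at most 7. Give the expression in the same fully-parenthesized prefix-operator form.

(1) (- (- ((3 + a) + 0)))  =[neg_neg →]=  ((3 + a) + 0)    ⊢ ((- (- (- b))) + ((3 + a) + 0))
(2) ((3 + a) + 0)  =[add_zero →]=  (3 + a)    ⊢ ((- (- (- b))) + (3 + a))
(3) (- (- (- b)))  =[neg_neg →]=  (- b)    ⊢ cost 7, within 7

((- b) + (3 + a))   [cost 7]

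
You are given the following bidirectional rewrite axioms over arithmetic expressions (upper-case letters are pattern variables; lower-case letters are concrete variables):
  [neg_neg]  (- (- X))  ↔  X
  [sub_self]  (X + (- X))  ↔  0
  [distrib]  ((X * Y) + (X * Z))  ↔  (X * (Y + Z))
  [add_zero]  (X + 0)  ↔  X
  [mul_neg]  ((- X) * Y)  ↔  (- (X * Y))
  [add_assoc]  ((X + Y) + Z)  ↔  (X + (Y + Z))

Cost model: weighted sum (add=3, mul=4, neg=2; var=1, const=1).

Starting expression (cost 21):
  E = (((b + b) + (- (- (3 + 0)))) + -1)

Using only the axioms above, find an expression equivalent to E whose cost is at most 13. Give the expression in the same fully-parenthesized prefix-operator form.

step 1: neg_neg (→) rewrites (- (- (3 + 0))) into (3 + 0), now (((b + b) + (3 + 0)) + -1)
step 2: add_assoc (→) rewrites (((b + b) + (3 + 0)) + -1) into ((b + b) + ((3 + 0) + -1))
step 3: add_zero (→) rewrites (3 + 0) into 3, reaching cost 13 (bound 13)

((b + b) + (3 + -1))   [cost 13]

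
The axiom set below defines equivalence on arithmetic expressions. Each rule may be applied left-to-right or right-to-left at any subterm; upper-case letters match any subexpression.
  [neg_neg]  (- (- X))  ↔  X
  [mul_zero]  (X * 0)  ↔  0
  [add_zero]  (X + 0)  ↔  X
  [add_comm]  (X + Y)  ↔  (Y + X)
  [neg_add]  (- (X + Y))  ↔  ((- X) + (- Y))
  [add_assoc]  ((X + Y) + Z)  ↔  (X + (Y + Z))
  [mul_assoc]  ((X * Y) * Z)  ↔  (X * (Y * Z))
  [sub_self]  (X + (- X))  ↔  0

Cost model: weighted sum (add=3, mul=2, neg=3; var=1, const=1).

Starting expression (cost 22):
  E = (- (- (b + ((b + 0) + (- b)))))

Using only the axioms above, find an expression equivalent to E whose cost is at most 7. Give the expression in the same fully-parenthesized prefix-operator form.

(- (- b))   [cost 7]

(1) (b + 0)  =[add_zero →]=  b    ⊢ (- (- (b + (b + (- b)))))
(2) (b + (- b))  =[sub_self →]=  0    ⊢ (- (- (b + 0)))
(3) (b + 0)  =[add_zero →]=  b    ⊢ cost 7, within 7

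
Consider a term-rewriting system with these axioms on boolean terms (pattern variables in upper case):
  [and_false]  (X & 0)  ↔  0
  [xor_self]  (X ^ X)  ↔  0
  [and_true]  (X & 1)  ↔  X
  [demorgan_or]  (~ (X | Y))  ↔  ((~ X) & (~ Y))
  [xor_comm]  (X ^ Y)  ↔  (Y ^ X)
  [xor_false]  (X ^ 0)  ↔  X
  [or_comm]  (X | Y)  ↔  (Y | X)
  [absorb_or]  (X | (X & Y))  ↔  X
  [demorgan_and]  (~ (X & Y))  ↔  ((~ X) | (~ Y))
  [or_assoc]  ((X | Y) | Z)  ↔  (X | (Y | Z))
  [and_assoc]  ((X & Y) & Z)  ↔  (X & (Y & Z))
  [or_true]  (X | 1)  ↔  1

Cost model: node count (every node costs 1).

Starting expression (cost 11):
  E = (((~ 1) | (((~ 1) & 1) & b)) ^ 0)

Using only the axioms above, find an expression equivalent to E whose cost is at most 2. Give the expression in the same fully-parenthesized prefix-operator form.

(~ 1)   [cost 2]

1. [and_true →] ((~ 1) & 1)  →  (~ 1);  E = (((~ 1) | ((~ 1) & b)) ^ 0)
2. [xor_false →] (((~ 1) | ((~ 1) & b)) ^ 0)  →  ((~ 1) | ((~ 1) & b))
3. [absorb_or →] ((~ 1) | ((~ 1) & b))  →  (~ 1);  cost 2 ≤ 2, done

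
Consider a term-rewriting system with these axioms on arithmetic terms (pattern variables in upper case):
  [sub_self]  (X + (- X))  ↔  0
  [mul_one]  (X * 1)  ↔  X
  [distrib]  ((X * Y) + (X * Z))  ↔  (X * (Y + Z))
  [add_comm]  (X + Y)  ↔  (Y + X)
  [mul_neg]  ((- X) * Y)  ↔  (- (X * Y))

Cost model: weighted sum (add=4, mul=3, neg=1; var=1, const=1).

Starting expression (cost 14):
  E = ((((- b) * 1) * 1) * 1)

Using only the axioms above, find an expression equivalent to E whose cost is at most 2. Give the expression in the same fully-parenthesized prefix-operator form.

1. [mul_one →] ((((- b) * 1) * 1) * 1)  →  (((- b) * 1) * 1)
2. [mul_one →] ((- b) * 1)  →  (- b);  E = ((- b) * 1)
3. [mul_one →] ((- b) * 1)  →  (- b);  cost 2 ≤ 2, done

(- b)   [cost 2]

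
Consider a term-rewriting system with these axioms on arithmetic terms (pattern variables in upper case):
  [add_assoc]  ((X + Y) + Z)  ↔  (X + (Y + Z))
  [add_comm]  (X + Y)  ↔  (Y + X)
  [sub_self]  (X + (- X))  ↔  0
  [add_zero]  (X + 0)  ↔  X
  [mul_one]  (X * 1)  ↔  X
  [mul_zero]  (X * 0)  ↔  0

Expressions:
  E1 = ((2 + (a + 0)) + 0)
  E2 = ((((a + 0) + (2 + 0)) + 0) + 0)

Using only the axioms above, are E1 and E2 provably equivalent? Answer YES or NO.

YES

(1) ((2 + (a + 0)) + 0)  =[add_assoc →]=  (2 + ((a + 0) + 0))
(2) (a + 0)  =[add_zero →]=  a    ⊢ (2 + (a + 0))
(3) (a + 0)  =[add_zero →]=  a    ⊢ (2 + a)
(4) 2  =[add_zero ←]=  (2 + 0)    ⊢ ((2 + 0) + a)
(5) ((2 + 0) + a)  =[add_comm →]=  (a + (2 + 0))
(6) (a + (2 + 0))  =[add_zero ←]=  ((a + (2 + 0)) + 0)
(7) a  =[add_zero ←]=  (a + 0)    ⊢ (((a + 0) + (2 + 0)) + 0)
(8) (((a + 0) + (2 + 0)) + 0)  =[add_zero ←]=  ((((a + 0) + (2 + 0)) + 0) + 0)    ⊢ E2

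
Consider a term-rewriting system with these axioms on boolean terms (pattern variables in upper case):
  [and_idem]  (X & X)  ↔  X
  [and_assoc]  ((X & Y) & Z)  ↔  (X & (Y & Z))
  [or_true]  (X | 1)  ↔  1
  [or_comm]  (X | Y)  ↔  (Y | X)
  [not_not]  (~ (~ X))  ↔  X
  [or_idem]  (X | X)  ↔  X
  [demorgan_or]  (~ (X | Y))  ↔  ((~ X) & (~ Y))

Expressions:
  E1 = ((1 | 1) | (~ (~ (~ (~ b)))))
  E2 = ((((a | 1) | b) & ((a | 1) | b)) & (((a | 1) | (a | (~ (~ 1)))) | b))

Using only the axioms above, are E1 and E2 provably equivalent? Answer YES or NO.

YES

(1) (1 | 1)  =[or_idem →]=  1    ⊢ (1 | (~ (~ (~ (~ b)))))
(2) (~ (~ b))  =[not_not →]=  b    ⊢ (1 | (~ (~ b)))
(3) (~ (~ b))  =[not_not →]=  b    ⊢ (1 | b)
(4) 1  =[or_true ←]=  (a | 1)    ⊢ ((a | 1) | b)
(5) ((a | 1) | b)  =[and_idem ←]=  (((a | 1) | b) & ((a | 1) | b))
(6) ((a | 1) | b)  =[and_idem ←]=  (((a | 1) | b) & ((a | 1) | b))    ⊢ ((((a | 1) | b) & ((a | 1) | b)) & ((a | 1) | b))
(7) (a | 1)  =[or_idem ←]=  ((a | 1) | (a | 1))    ⊢ ((((a | 1) | b) & ((a | 1) | b)) & (((a | 1) | (a | 1)) | b))
(8) 1  =[not_not ←]=  (~ (~ 1))    ⊢ E2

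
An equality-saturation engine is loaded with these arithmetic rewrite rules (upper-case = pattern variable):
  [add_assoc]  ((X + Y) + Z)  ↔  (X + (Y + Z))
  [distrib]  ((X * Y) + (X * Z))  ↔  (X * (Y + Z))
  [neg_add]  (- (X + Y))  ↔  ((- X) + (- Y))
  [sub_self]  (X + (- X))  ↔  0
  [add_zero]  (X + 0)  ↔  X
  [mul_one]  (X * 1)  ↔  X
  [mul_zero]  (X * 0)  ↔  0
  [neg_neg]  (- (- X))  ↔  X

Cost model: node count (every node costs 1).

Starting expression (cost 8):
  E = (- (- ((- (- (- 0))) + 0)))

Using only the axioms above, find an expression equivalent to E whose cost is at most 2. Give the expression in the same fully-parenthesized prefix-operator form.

(- 0)   [cost 2]

(1) ((- (- (- 0))) + 0)  =[add_zero →]=  (- (- (- 0)))    ⊢ (- (- (- (- (- 0)))))
(2) (- (- (- (- 0))))  =[neg_neg →]=  (- (- 0))    ⊢ (- (- (- 0)))
(3) (- (- (- 0)))  =[neg_neg →]=  (- 0)    ⊢ cost 2, within 2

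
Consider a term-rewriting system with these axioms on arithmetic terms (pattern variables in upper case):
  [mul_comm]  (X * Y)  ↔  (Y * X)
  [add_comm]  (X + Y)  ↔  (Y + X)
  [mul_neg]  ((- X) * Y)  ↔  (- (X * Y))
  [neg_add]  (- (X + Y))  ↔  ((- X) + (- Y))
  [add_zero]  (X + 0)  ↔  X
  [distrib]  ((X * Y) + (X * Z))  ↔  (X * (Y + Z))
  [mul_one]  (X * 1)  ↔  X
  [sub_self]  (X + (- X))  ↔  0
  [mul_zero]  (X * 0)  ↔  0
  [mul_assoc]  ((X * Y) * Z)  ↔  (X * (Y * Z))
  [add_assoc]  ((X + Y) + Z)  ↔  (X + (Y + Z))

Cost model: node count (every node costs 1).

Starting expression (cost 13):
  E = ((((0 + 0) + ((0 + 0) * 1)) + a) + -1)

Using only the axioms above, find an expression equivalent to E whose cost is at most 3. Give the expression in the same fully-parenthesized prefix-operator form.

(a + -1)   [cost 3]

1. [mul_one →] ((0 + 0) * 1)  →  (0 + 0);  E = ((((0 + 0) + (0 + 0)) + a) + -1)
2. [add_zero →] (0 + 0)  →  0;  E = ((((0 + 0) + 0) + a) + -1)
3. [add_assoc →] ((((0 + 0) + 0) + a) + -1)  →  (((0 + 0) + 0) + (a + -1))
4. [add_zero →] ((0 + 0) + 0)  →  (0 + 0);  E = ((0 + 0) + (a + -1))
5. [add_zero →] (0 + 0)  →  0;  E = (0 + (a + -1))
6. [add_comm →] (0 + (a + -1))  →  ((a + -1) + 0)
7. [add_assoc →] ((a + -1) + 0)  →  (a + (-1 + 0))
8. [add_zero →] (-1 + 0)  →  -1;  cost 3 ≤ 3, done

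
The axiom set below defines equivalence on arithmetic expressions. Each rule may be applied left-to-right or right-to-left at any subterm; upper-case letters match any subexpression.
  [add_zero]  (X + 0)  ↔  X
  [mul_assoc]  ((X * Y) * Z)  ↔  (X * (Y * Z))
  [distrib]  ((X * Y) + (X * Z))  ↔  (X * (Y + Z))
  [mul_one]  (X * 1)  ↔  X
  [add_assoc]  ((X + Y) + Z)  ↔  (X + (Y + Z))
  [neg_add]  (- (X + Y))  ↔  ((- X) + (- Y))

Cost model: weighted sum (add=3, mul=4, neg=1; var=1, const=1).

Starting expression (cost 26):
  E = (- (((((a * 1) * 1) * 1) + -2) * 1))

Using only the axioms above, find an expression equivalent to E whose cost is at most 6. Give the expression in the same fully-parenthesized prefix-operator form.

(- (a + -2))   [cost 6]

(1) (a * 1)  =[mul_one →]=  a    ⊢ (- ((((a * 1) * 1) + -2) * 1))
(2) ((((a * 1) * 1) + -2) * 1)  =[mul_one →]=  (((a * 1) * 1) + -2)    ⊢ (- (((a * 1) * 1) + -2))
(3) (a * 1)  =[mul_one →]=  a    ⊢ (- ((a * 1) + -2))
(4) (a * 1)  =[mul_one →]=  a    ⊢ cost 6, within 6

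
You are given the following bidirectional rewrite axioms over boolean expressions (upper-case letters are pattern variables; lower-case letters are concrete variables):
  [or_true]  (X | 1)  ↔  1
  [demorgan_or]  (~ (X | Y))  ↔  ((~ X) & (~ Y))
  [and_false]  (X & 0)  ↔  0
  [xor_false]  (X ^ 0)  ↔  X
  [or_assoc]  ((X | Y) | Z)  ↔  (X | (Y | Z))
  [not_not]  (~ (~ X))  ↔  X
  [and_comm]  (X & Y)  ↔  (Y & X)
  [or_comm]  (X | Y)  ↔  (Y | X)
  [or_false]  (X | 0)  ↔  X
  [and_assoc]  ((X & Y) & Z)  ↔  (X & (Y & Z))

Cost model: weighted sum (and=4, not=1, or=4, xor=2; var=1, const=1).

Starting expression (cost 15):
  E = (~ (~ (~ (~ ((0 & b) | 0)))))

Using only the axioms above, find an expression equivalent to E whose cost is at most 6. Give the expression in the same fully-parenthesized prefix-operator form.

(1) (~ (~ (~ (~ ((0 & b) | 0)))))  =[not_not →]=  (~ (~ ((0 & b) | 0)))
(2) ((0 & b) | 0)  =[or_false →]=  (0 & b)    ⊢ (~ (~ (0 & b)))
(3) (~ (~ (0 & b)))  =[not_not →]=  (0 & b)    ⊢ cost 6, within 6

(0 & b)   [cost 6]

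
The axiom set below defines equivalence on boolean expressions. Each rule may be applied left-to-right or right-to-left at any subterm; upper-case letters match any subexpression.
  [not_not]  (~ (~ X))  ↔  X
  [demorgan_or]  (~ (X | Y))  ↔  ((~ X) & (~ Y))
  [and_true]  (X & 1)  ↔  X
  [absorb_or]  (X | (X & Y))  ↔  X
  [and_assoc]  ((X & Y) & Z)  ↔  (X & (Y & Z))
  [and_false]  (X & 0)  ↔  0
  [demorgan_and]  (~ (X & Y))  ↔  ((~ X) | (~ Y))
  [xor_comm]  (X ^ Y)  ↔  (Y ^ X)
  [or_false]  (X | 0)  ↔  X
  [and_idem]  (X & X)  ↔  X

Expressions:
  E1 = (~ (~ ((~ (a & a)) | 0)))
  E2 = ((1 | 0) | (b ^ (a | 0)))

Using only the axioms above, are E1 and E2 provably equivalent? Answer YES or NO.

NO

All listed rules preserve value, hence provable equivalence implies equal values everywhere; look for a separating assignment.
a=1, b=0 gives E1 ↦ 0, E2 ↦ 1; values differ ⇒ not provably equivalent.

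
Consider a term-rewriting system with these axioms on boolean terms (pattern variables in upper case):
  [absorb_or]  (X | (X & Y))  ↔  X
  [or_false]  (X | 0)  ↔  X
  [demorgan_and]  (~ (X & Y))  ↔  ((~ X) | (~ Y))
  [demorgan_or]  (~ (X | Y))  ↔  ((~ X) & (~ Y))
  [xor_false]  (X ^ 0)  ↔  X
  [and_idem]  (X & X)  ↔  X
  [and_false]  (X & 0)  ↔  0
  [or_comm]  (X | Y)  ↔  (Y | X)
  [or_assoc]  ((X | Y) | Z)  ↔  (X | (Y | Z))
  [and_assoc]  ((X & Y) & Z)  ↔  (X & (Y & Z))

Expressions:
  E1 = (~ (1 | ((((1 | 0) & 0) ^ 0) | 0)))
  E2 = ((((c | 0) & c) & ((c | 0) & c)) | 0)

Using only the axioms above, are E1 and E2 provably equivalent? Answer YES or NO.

The axioms are sound identities: if E1 ↔* E2 then E1 and E2 evaluate identically under any assignment.
Under c=1: E1 evaluates to 0, E2 to 1. Distinct ⇒ no rewrite sequence connects them.

NO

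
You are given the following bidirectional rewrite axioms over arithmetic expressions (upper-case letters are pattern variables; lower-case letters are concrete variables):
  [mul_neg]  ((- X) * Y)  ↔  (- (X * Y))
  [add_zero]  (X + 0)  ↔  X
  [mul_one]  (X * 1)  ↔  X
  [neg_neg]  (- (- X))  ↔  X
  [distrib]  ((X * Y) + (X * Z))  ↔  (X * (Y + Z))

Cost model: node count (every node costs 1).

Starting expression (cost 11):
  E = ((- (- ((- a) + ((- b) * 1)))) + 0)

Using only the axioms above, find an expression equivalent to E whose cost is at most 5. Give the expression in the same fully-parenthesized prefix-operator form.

((- a) + (- b))   [cost 5]

step 1: add_zero (→) rewrites ((- (- ((- a) + ((- b) * 1)))) + 0) into (- (- ((- a) + ((- b) * 1))))
step 2: neg_neg (→) rewrites (- (- ((- a) + ((- b) * 1)))) into ((- a) + ((- b) * 1))
step 3: mul_one (→) rewrites ((- b) * 1) into (- b), reaching cost 5 (bound 5)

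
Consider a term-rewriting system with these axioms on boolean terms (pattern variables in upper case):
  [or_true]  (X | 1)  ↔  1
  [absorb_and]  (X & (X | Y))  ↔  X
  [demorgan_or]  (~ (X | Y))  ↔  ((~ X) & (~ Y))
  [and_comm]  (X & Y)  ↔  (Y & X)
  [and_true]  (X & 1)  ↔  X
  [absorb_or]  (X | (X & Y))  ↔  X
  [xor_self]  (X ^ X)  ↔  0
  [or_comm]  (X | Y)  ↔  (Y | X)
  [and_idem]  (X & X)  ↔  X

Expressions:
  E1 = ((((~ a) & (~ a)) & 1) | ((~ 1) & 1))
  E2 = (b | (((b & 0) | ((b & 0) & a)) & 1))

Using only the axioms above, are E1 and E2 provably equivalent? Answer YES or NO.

All listed rules preserve value, hence provable equivalence implies equal values everywhere; look for a separating assignment.
a=0, b=0 gives E1 ↦ 1, E2 ↦ 0; values differ ⇒ not provably equivalent.

NO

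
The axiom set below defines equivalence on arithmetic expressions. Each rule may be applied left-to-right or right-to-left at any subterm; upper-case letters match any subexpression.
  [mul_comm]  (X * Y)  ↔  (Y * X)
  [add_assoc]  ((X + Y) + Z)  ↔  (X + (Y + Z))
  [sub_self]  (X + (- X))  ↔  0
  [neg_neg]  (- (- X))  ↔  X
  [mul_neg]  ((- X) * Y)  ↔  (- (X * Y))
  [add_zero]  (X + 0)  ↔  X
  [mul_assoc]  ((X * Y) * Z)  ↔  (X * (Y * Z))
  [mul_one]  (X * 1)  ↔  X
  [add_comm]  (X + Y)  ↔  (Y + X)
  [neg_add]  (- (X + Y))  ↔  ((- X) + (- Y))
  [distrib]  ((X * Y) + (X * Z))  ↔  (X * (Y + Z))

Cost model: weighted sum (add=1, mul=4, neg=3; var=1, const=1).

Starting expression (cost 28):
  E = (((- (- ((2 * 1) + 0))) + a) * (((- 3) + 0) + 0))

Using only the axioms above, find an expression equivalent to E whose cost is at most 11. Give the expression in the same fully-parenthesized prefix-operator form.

(1) ((2 * 1) + 0)  =[add_zero →]=  (2 * 1)    ⊢ (((- (- (2 * 1))) + a) * (((- 3) + 0) + 0))
(2) (2 * 1)  =[mul_one →]=  2    ⊢ (((- (- 2)) + a) * (((- 3) + 0) + 0))
(3) (- (- 2))  =[neg_neg →]=  2    ⊢ ((2 + a) * (((- 3) + 0) + 0))
(4) (((- 3) + 0) + 0)  =[add_zero →]=  ((- 3) + 0)    ⊢ ((2 + a) * ((- 3) + 0))
(5) ((- 3) + 0)  =[add_zero →]=  (- 3)    ⊢ cost 11, within 11

((2 + a) * (- 3))   [cost 11]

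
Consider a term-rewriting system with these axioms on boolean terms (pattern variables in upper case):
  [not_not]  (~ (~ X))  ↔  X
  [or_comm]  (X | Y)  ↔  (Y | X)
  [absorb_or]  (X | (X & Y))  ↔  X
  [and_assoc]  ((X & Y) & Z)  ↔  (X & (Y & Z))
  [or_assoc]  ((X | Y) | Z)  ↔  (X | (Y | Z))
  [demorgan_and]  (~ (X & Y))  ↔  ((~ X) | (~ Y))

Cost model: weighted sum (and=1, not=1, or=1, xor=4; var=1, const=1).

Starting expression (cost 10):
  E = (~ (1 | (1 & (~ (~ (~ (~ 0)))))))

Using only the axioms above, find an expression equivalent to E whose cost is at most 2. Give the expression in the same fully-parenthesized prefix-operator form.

1. [not_not →] (~ (~ (~ 0)))  →  (~ 0);  E = (~ (1 | (1 & (~ (~ 0)))))
2. [not_not →] (~ (~ 0))  →  0;  E = (~ (1 | (1 & 0)))
3. [absorb_or →] (1 | (1 & 0))  →  1;  cost 2 ≤ 2, done

(~ 1)   [cost 2]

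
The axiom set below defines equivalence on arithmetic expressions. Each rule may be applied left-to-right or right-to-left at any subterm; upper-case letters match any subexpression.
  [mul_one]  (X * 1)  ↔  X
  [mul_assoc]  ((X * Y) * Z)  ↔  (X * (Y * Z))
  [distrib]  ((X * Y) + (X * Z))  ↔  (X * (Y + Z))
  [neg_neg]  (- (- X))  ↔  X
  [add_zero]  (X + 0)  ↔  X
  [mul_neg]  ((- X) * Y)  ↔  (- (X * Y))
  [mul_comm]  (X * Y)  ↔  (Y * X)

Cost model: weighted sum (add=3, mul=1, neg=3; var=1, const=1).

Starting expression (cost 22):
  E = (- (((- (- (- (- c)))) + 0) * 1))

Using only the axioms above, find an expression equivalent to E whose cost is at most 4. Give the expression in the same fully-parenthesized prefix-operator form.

(- c)   [cost 4]

step 1: neg_neg (→) rewrites (- (- (- (- c)))) into (- (- c)), now (- (((- (- c)) + 0) * 1))
step 2: mul_one (→) rewrites (((- (- c)) + 0) * 1) into ((- (- c)) + 0), now (- ((- (- c)) + 0))
step 3: add_zero (→) rewrites ((- (- c)) + 0) into (- (- c)), now (- (- (- c)))
step 4: neg_neg (→) rewrites (- (- c)) into c, reaching cost 4 (bound 4)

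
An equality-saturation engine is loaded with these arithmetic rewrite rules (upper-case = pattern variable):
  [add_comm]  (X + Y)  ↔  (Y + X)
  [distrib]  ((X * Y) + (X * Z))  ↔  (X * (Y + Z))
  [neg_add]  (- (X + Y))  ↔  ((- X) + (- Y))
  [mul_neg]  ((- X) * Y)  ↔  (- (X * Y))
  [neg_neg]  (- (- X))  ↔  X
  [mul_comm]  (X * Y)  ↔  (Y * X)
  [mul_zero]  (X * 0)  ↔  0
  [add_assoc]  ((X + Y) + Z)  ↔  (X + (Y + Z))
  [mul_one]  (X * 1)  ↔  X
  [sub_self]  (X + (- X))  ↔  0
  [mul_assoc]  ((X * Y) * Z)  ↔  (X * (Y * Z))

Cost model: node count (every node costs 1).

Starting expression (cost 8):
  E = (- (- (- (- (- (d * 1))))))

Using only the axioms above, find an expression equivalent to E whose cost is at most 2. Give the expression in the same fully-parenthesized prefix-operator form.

(- d)   [cost 2]

step 1: neg_neg (→) rewrites (- (- (- (d * 1)))) into (- (d * 1)), now (- (- (- (d * 1))))
step 2: mul_one (→) rewrites (d * 1) into d, now (- (- (- d)))
step 3: neg_neg (→) rewrites (- (- d)) into d, reaching cost 2 (bound 2)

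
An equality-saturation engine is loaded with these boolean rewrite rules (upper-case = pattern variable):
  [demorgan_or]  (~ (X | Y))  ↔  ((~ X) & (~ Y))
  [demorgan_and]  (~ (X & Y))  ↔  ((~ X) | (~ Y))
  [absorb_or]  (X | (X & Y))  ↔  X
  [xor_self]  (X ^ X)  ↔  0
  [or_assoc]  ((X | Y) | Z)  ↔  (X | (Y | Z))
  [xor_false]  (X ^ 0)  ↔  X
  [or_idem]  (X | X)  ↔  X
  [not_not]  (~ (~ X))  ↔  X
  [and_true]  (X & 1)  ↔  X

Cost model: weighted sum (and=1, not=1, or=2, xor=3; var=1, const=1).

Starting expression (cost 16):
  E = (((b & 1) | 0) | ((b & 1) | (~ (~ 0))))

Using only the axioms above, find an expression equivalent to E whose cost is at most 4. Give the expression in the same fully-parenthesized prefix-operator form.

(b | 0)   [cost 4]

1. [not_not →] (~ (~ 0))  →  0;  E = (((b & 1) | 0) | ((b & 1) | 0))
2. [or_idem →] (((b & 1) | 0) | ((b & 1) | 0))  →  ((b & 1) | 0)
3. [and_true →] (b & 1)  →  b;  cost 4 ≤ 4, done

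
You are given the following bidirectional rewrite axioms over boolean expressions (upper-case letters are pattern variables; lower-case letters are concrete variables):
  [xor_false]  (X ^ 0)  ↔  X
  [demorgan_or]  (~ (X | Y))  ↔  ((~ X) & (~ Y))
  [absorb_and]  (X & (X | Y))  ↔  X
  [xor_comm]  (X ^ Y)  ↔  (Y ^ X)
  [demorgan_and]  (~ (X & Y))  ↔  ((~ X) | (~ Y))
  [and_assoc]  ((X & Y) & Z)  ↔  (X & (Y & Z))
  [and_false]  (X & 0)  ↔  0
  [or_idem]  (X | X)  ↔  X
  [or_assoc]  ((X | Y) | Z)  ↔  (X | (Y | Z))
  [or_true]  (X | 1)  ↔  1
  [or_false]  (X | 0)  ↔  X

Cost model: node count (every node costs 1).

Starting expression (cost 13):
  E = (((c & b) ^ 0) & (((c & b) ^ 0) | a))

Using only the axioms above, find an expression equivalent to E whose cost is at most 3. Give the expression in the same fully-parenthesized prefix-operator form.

(c & b)   [cost 3]

step 1: xor_false (→) rewrites ((c & b) ^ 0) into (c & b), now (((c & b) ^ 0) & ((c & b) | a))
step 2: xor_false (→) rewrites ((c & b) ^ 0) into (c & b), now ((c & b) & ((c & b) | a))
step 3: absorb_and (→) rewrites ((c & b) & ((c & b) | a)) into (c & b), reaching cost 3 (bound 3)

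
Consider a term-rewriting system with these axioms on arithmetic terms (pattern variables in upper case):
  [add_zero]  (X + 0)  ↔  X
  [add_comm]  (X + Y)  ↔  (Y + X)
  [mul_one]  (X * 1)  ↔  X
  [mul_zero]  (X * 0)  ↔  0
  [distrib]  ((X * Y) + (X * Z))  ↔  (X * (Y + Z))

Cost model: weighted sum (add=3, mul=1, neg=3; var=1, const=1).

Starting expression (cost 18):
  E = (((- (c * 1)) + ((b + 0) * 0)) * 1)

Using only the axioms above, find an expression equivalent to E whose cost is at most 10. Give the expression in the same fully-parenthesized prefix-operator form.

(1) (((- (c * 1)) + ((b + 0) * 0)) * 1)  =[mul_one →]=  ((- (c * 1)) + ((b + 0) * 0))
(2) (c * 1)  =[mul_one →]=  c    ⊢ ((- c) + ((b + 0) * 0))
(3) (b + 0)  =[add_zero →]=  b    ⊢ cost 10, within 10

((- c) + (b * 0))   [cost 10]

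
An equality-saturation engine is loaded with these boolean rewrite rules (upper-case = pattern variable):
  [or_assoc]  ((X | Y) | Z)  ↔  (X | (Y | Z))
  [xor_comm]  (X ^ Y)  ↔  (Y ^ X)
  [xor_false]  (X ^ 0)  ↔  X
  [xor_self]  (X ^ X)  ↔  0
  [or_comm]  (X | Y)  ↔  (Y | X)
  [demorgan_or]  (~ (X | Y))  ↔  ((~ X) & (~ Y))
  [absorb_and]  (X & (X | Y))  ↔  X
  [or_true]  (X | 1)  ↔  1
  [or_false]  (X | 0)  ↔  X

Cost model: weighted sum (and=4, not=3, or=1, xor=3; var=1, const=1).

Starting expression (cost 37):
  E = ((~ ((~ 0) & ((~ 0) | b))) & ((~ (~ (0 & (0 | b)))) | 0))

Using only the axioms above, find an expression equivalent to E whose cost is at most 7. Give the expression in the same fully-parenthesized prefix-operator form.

step 1: absorb_and (→) rewrites (0 & (0 | b)) into 0, now ((~ ((~ 0) & ((~ 0) | b))) & ((~ (~ 0)) | 0))
step 2: absorb_and (→) rewrites ((~ 0) & ((~ 0) | b)) into (~ 0), now ((~ (~ 0)) & ((~ (~ 0)) | 0))
step 3: absorb_and (→) rewrites ((~ (~ 0)) & ((~ (~ 0)) | 0)) into (~ (~ 0)), reaching cost 7 (bound 7)

(~ (~ 0))   [cost 7]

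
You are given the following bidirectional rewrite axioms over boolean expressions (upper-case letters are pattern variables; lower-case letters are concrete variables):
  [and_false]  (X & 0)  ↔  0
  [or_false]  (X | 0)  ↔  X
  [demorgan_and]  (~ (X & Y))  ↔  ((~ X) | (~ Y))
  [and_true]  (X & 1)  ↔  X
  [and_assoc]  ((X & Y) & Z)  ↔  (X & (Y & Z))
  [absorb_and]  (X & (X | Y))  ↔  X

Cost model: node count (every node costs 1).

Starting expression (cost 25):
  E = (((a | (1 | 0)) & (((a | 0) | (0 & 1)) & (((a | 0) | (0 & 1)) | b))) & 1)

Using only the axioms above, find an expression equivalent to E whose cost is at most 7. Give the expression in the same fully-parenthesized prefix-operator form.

step 1: absorb_and (→) rewrites (((a | 0) | (0 & 1)) & (((a | 0) | (0 & 1)) | b)) into ((a | 0) | (0 & 1)), now (((a | (1 | 0)) & ((a | 0) | (0 & 1))) & 1)
step 2: and_true (→) rewrites (0 & 1) into 0, now (((a | (1 | 0)) & ((a | 0) | 0)) & 1)
step 3: or_false (→) rewrites (1 | 0) into 1, now (((a | 1) & ((a | 0) | 0)) & 1)
step 4: and_true (→) rewrites (((a | 1) & ((a | 0) | 0)) & 1) into ((a | 1) & ((a | 0) | 0))
step 5: or_false (→) rewrites ((a | 0) | 0) into (a | 0), reaching cost 7 (bound 7)

((a | 1) & (a | 0))   [cost 7]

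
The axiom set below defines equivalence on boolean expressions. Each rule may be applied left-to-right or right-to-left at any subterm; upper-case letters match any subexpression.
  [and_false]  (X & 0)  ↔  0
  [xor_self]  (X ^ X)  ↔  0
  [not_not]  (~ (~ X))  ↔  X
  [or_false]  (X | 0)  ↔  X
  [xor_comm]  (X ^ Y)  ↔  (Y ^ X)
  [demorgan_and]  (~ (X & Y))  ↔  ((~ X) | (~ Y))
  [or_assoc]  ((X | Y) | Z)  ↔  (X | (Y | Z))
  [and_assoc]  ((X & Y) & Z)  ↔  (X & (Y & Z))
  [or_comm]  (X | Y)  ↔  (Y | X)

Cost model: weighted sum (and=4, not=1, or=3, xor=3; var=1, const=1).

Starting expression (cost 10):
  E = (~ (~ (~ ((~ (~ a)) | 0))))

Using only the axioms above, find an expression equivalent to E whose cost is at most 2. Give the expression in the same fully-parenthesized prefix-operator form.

step 1: not_not (→) rewrites (~ (~ ((~ (~ a)) | 0))) into ((~ (~ a)) | 0), now (~ ((~ (~ a)) | 0))
step 2: or_false (→) rewrites ((~ (~ a)) | 0) into (~ (~ a)), now (~ (~ (~ a)))
step 3: not_not (→) rewrites (~ (~ (~ a))) into (~ a), reaching cost 2 (bound 2)

(~ a)   [cost 2]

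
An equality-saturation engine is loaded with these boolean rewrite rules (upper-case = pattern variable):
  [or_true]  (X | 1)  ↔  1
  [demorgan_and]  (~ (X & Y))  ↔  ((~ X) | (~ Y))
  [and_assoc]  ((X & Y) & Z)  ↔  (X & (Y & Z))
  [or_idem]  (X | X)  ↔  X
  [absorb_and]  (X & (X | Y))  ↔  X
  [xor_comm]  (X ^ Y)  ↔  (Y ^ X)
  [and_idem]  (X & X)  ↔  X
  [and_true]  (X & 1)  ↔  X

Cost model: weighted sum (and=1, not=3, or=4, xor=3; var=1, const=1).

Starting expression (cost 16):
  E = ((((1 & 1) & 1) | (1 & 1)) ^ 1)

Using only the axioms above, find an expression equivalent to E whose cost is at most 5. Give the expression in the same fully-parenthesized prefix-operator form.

1. [and_idem →] (1 & 1)  →  1;  E = (((1 & 1) | (1 & 1)) ^ 1)
2. [or_idem →] ((1 & 1) | (1 & 1))  →  (1 & 1);  E = ((1 & 1) ^ 1)
3. [and_idem →] (1 & 1)  →  1;  cost 5 ≤ 5, done

(1 ^ 1)   [cost 5]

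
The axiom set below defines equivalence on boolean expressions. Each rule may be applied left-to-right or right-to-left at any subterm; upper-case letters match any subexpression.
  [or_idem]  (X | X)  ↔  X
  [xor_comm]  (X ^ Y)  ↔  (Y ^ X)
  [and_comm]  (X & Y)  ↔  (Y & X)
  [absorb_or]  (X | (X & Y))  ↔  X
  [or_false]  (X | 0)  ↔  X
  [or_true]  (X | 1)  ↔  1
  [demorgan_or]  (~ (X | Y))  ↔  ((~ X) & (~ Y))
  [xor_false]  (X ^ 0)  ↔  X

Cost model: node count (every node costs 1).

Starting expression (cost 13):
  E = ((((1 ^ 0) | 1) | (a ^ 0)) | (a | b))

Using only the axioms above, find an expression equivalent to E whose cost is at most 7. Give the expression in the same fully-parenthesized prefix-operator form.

((1 | a) | (a | b))   [cost 7]

(1) (a ^ 0)  =[xor_false →]=  a    ⊢ ((((1 ^ 0) | 1) | a) | (a | b))
(2) (1 ^ 0)  =[xor_false →]=  1    ⊢ (((1 | 1) | a) | (a | b))
(3) (1 | 1)  =[or_idem →]=  1    ⊢ cost 7, within 7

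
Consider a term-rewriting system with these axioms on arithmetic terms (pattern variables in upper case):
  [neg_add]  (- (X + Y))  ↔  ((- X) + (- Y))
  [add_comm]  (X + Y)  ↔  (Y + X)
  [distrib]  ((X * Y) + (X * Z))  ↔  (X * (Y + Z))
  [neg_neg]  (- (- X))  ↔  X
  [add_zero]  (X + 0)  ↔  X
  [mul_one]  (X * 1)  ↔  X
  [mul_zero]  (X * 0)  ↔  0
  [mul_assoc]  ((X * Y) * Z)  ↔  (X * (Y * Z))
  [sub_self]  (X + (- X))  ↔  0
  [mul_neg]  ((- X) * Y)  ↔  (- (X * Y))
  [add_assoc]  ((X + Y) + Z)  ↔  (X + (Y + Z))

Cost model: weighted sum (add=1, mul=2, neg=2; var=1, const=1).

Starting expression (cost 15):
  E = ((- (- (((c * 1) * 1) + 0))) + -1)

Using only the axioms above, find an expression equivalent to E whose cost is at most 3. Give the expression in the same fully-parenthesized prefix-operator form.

(c + -1)   [cost 3]

1. [neg_neg →] (- (- (((c * 1) * 1) + 0)))  →  (((c * 1) * 1) + 0);  E = ((((c * 1) * 1) + 0) + -1)
2. [mul_one →] ((c * 1) * 1)  →  (c * 1);  E = (((c * 1) + 0) + -1)
3. [mul_one →] (c * 1)  →  c;  E = ((c + 0) + -1)
4. [add_zero →] (c + 0)  →  c;  cost 3 ≤ 3, done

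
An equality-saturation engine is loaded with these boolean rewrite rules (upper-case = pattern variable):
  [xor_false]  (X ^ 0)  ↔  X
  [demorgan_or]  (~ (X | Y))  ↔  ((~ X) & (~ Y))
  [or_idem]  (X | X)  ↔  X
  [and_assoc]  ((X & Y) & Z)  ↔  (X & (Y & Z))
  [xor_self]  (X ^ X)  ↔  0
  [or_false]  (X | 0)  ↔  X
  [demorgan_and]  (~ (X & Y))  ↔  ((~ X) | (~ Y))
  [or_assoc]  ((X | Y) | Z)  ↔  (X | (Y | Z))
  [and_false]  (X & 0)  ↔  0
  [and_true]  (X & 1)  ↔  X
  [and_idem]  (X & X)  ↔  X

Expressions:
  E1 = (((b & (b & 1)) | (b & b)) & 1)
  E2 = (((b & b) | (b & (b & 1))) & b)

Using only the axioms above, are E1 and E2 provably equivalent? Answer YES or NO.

YES

step 1: and_true (→) rewrites (((b & (b & 1)) | (b & b)) & 1) into ((b & (b & 1)) | (b & b))
step 2: and_true (→) rewrites (b & 1) into b, now ((b & b) | (b & b))
step 3: or_idem (→) rewrites ((b & b) | (b & b)) into (b & b)
step 4: and_idem (←) rewrites b into (b & b), now ((b & b) & b)
step 5: or_idem (←) rewrites (b & b) into ((b & b) | (b & b)), now (((b & b) | (b & b)) & b)
step 6: and_true (←) rewrites b into (b & 1), which is E2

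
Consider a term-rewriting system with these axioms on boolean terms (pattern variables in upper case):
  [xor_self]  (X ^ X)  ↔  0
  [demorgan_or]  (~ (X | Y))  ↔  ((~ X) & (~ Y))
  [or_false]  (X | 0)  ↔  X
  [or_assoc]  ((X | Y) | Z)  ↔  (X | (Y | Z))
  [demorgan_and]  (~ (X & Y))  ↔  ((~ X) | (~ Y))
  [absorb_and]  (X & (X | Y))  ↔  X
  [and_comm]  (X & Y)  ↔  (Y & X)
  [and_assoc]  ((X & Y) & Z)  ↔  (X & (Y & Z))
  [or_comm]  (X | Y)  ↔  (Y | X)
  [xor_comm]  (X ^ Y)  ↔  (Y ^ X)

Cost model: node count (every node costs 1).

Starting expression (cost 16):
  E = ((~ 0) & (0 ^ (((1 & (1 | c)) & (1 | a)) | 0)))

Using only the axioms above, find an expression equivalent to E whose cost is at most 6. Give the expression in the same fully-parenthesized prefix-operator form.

1. [absorb_and →] (1 & (1 | c))  →  1;  E = ((~ 0) & (0 ^ ((1 & (1 | a)) | 0)))
2. [absorb_and →] (1 & (1 | a))  →  1;  E = ((~ 0) & (0 ^ (1 | 0)))
3. [or_false →] (1 | 0)  →  1;  cost 6 ≤ 6, done

((~ 0) & (0 ^ 1))   [cost 6]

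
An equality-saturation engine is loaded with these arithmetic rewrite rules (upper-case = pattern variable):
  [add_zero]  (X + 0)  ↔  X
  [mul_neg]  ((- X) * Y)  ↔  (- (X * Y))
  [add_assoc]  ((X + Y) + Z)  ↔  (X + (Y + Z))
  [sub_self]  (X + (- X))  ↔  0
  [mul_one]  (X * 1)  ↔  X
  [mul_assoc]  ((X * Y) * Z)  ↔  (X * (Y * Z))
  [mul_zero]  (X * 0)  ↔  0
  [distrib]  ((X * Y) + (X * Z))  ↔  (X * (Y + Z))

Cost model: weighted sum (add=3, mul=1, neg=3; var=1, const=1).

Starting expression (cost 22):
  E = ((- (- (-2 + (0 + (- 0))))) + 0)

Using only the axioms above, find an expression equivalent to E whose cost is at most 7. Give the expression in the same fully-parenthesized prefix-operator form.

(1) ((- (- (-2 + (0 + (- 0))))) + 0)  =[add_zero →]=  (- (- (-2 + (0 + (- 0)))))
(2) (0 + (- 0))  =[sub_self →]=  0    ⊢ (- (- (-2 + 0)))
(3) (-2 + 0)  =[add_zero →]=  -2    ⊢ cost 7, within 7

(- (- -2))   [cost 7]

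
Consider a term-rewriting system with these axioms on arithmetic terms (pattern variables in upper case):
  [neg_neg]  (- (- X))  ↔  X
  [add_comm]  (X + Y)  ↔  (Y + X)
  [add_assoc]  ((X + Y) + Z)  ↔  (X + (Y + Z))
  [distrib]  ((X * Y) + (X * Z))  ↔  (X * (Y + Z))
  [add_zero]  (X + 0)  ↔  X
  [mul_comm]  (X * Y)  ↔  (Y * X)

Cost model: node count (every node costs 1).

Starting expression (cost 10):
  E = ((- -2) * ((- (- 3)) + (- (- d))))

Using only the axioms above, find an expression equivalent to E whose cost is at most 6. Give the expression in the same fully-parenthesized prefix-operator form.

step 1: add_comm (→) rewrites ((- (- 3)) + (- (- d))) into ((- (- d)) + (- (- 3))), now ((- -2) * ((- (- d)) + (- (- 3))))
step 2: neg_neg (→) rewrites (- (- 3)) into 3, now ((- -2) * ((- (- d)) + 3))
step 3: neg_neg (→) rewrites (- (- d)) into d, reaching cost 6 (bound 6)

((- -2) * (d + 3))   [cost 6]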